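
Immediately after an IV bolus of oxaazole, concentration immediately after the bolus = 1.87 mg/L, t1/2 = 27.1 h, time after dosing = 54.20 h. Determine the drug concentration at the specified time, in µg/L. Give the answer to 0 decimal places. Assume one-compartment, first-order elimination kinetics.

k = ln2 / t½ = 0.693147 / 27.1 = 0.02558 h⁻¹
t / t½ = 54.20 / 27.1 = 2 half-lives
C = C₀ × (1/2)^2 = 1.870 × 0.2500 = 0.4675 mg/L
Convert: 0.4675 mg/L × 1000 = 467.5 µg/L

468 µg/L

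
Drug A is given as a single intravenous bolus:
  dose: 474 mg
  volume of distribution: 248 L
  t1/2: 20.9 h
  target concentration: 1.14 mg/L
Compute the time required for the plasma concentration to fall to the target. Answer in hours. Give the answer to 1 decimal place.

C₀ = Dose / Vd = 474.0 / 248 = 1.911 mg/L
k = ln2 / t½ = 0.693147 / 20.9 = 0.03316 h⁻¹
t = ln(C₀ / C) / k = ln(1.911 / 1.14) / 0.03316
  = ln(1.676) / 0.03316 = 0.5164 / 0.03316 = 15.57 h

15.6 h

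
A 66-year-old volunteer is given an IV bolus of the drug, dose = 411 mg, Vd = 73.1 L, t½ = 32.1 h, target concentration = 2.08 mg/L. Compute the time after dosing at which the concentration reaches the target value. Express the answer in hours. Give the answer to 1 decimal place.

C₀ = Dose / Vd = 411.0 / 73.1 = 5.622 mg/L
k = ln2 / t½ = 0.693147 / 32.1 = 0.02159 h⁻¹
t = ln(C₀ / C) / k = ln(5.622 / 2.08) / 0.02159
  = ln(2.703) / 0.02159 = 0.9944 / 0.02159 = 46.06 h

46.1 h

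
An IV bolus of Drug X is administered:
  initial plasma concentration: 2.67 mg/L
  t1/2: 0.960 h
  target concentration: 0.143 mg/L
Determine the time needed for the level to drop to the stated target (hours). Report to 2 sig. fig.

4.1 h

k = ln2 / t½ = 0.693147 / 0.960 = 0.7220 h⁻¹
t = ln(C₀ / C) / k = ln(2.670 / 0.143) / 0.7220
  = ln(18.67) / 0.7220 = 2.927 / 0.7220 = 4.054 h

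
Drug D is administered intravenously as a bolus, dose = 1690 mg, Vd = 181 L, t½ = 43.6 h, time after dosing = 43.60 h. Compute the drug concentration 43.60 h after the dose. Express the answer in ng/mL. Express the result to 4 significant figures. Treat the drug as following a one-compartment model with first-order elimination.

C₀ = Dose / Vd = 1690 / 181 = 9.337 mg/L
k = ln2 / t½ = 0.693147 / 43.6 = 0.01590 h⁻¹
t / t½ = 43.60 / 43.6 = 1 half-lives
C = C₀ × (1/2)^1 = 9.337 × 0.5000 = 4.669 mg/L
Convert: 4.669 mg/L × 1000 = 4669 ng/mL

4669 ng/mL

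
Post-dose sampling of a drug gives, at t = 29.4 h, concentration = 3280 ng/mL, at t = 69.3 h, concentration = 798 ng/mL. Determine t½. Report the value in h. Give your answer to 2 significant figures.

20 h

k = ln(C₁/C₂) / (t₂ − t₁) = ln(3280/798) / (69.3 − 29.4)
  = 1.413 / 39.90 = 0.03541 h⁻¹
t½ = ln2 / k = 0.693147 / 0.03541 = 19.57 h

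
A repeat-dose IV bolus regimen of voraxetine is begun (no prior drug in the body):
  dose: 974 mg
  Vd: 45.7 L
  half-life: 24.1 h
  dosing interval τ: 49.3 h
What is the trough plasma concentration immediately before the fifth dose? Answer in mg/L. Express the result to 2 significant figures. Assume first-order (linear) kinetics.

6.8 mg/L

C₀ per dose = Dose / Vd = 974 / 45.7 = 21.31 mg/L
k = ln2 / t½ = 0.693147 / 24.1 = 0.02876 h⁻¹
Fraction remaining after one interval: r = e^(−kτ) = e^(−0.02876 × 49.3) = 0.2422
Before dose 5, 4 doses have been given (aged 1τ, 2τ, 3τ, 4τ).
C_trough = C₀ × (r + r² + … + r^4) = C₀ × r(1−r^4)/(1−r)
        = 21.31 × 0.2422 × (1 − 0.003441) / (1 − 0.2422) = 6.787 mg/L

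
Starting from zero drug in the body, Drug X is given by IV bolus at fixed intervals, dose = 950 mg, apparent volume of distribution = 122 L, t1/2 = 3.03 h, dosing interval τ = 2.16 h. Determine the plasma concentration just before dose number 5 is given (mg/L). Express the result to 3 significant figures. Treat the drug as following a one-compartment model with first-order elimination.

10.5 mg/L

C₀ per dose = Dose / Vd = 950 / 122 = 7.787 mg/L
k = ln2 / t½ = 0.693147 / 3.03 = 0.2288 h⁻¹
Fraction remaining after one interval: r = e^(−kτ) = e^(−0.2288 × 2.16) = 0.6101
Before dose 5, 4 doses have been given (aged 1τ, 2τ, 3τ, 4τ).
C_trough = C₀ × (r + r² + … + r^4) = C₀ × r(1−r^4)/(1−r)
        = 7.787 × 0.6101 × (1 − 0.1385) / (1 − 0.6101) = 10.50 mg/L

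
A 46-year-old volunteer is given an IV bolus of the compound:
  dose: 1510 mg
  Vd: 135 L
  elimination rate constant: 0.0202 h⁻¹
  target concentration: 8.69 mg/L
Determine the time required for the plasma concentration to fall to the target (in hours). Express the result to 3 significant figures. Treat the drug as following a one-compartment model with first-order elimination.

C₀ = Dose / Vd = 1510 / 135 = 11.19 mg/L
t = ln(C₀ / C) / k = ln(11.19 / 8.69) / 0.02020
  = ln(1.288) / 0.02020 = 0.2531 / 0.02020 = 12.53 h

12.5 h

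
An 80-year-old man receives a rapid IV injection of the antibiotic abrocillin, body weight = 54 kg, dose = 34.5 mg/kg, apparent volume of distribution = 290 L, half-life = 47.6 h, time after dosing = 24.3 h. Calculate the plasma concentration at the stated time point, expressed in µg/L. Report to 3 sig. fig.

4510 µg/L

Total dose = 34.5 × 54 = 1863 mg
C₀ = Dose / Vd = 1863 / 290 = 6.424 mg/L
k = ln2 / t½ = 0.693147 / 47.6 = 0.01456 h⁻¹
C = C₀ · e^(−k·t) = 6.424 × e^(−0.01456 × 24.3)
  = 6.424 × 0.7020 = 4.510 mg/L
Convert: 4.510 mg/L × 1000 = 4510 µg/L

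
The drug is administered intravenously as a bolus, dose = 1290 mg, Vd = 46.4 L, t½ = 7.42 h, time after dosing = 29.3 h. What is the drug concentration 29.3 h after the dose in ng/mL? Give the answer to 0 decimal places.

1800 ng/mL

C₀ = Dose / Vd = 1290 / 46.4 = 27.80 mg/L
k = ln2 / t½ = 0.693147 / 7.42 = 0.09342 h⁻¹
C = C₀ · e^(−k·t) = 27.80 × e^(−0.09342 × 29.3)
  = 27.80 × 0.06475 = 1.800 mg/L
Convert: 1.800 mg/L × 1000 = 1800 ng/mL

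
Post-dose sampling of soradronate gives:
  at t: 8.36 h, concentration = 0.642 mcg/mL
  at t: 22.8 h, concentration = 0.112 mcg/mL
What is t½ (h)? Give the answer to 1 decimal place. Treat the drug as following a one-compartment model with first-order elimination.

k = ln(C₁/C₂) / (t₂ − t₁) = ln(0.642/0.112) / (22.8 − 8.36)
  = 1.746 / 14.44 = 0.1209 h⁻¹
t½ = ln2 / k = 0.693147 / 0.1209 = 5.733 h

5.7 h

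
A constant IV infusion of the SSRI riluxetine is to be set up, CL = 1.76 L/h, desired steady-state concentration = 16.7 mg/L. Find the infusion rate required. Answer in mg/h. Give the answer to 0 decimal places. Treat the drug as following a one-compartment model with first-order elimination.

29 mg/h

At steady state, infusion rate R₀ = Css × CL = 16.7 × 1.760 = 29.39 mg/h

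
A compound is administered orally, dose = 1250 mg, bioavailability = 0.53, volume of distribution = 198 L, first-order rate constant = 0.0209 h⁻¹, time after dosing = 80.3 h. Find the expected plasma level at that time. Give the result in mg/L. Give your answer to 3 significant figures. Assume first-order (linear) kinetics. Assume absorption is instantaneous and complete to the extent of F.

0.625 mg/L

Amount reaching circulation = F × Dose = 0.53 × 1250 = 662.5 mg
C₀ = F·Dose / Vd = 662.5 / 198 = 3.346 mg/L
C = C₀ · e^(−k·t) = 3.346 × e^(−0.02090 × 80.3)
  = 3.346 × 0.1867 = 0.6247 mg/L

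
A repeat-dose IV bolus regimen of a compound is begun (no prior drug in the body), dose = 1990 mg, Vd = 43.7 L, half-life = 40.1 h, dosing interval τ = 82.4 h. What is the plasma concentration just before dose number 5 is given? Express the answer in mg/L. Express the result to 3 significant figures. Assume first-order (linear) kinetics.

C₀ per dose = Dose / Vd = 1990 / 43.7 = 45.54 mg/L
k = ln2 / t½ = 0.693147 / 40.1 = 0.01729 h⁻¹
Fraction remaining after one interval: r = e^(−kτ) = e^(−0.01729 × 82.4) = 0.2406
Before dose 5, 4 doses have been given (aged 1τ, 2τ, 3τ, 4τ).
C_trough = C₀ × (r + r² + … + r^4) = C₀ × r(1−r^4)/(1−r)
        = 45.54 × 0.2406 × (1 − 0.003351) / (1 − 0.2406) = 14.38 mg/L

14.4 mg/L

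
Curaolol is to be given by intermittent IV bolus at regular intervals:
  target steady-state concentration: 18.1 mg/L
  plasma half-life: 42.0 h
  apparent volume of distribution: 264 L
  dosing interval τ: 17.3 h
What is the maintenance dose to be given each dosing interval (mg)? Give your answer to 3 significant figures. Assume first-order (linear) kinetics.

1360 mg

k = ln2 / t½ = 0.693147 / 42.0 = 0.01650 h⁻¹
CL = k × Vd = 0.01650 × 264 = 4.356 L/h
At steady state, Dose/τ = Css × CL.
Dose = Css × CL × τ = 18.1 × 4.356 × 17.3 = 1364 mg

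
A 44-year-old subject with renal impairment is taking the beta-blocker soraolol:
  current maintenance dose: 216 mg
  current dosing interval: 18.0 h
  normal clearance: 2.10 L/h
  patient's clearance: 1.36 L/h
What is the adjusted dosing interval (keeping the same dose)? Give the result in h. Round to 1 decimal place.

27.8 h

To keep the same average steady-state level, dosing rate must scale with clearance.
CL ratio = 1.36 / 2.10 = 0.6476
New interval (same dose) = 18.0 / 0.6476 = 27.79 h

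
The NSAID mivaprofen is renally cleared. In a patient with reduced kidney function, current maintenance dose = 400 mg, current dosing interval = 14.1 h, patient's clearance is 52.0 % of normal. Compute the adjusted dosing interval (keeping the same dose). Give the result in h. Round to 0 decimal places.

27 h

To keep the same average steady-state level, dosing rate must scale with clearance.
CL ratio = 52.0 / 100 = 0.5200
New interval (same dose) = 14.1 / 0.5200 = 27.12 h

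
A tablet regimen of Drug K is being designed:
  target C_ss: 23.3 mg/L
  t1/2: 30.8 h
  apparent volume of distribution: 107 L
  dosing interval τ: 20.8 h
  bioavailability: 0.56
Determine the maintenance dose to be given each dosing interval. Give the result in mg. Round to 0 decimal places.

k = ln2 / t½ = 0.693147 / 30.8 = 0.02250 h⁻¹
CL = k × Vd = 0.02250 × 107 = 2.408 L/h
At steady state, F × (Dose/τ) = Css × CL.
Dose = Css × CL × τ / F = 23.3 × 2.408 × 20.8 / 0.56 = 2084 mg

2084 mg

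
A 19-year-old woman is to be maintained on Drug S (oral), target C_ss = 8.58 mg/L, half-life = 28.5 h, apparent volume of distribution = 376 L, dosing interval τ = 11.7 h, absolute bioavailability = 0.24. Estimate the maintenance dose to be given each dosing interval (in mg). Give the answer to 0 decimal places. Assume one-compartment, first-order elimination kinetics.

3825 mg

k = ln2 / t½ = 0.693147 / 28.5 = 0.02432 h⁻¹
CL = k × Vd = 0.02432 × 376 = 9.144 L/h
At steady state, F × (Dose/τ) = Css × CL.
Dose = Css × CL × τ / F = 8.58 × 9.144 × 11.7 / 0.24 = 3825 mg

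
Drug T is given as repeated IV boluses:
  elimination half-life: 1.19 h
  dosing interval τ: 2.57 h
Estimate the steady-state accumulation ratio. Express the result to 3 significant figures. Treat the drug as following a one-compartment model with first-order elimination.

1.29

k = ln2 / t½ = 0.693147 / 1.19 = 0.5825 h⁻¹
e^(−kτ) = e^(−0.5825 × 2.57) = 0.2238
Accumulation ratio R = 1 / (1 − e^(−kτ)) = 1 / (1 − 0.2238) = 1.288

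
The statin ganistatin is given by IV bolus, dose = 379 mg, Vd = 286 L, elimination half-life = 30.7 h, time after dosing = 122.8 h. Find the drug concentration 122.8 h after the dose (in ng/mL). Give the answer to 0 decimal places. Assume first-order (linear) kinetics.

83 ng/mL

C₀ = Dose / Vd = 379.0 / 286 = 1.325 mg/L
k = ln2 / t½ = 0.693147 / 30.7 = 0.02258 h⁻¹
t / t½ = 122.8 / 30.7 = 4 half-lives
C = C₀ × (1/2)^4 = 1.325 × 0.06250 = 0.08281 mg/L
Convert: 0.08281 mg/L × 1000 = 82.81 ng/mL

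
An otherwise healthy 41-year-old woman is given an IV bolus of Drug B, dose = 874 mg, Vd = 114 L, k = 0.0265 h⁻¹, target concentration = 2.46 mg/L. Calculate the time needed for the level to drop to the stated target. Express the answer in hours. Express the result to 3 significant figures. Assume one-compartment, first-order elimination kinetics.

C₀ = Dose / Vd = 874.0 / 114 = 7.667 mg/L
t = ln(C₀ / C) / k = ln(7.667 / 2.46) / 0.02650
  = ln(3.117) / 0.02650 = 1.137 / 0.02650 = 42.91 h

42.9 h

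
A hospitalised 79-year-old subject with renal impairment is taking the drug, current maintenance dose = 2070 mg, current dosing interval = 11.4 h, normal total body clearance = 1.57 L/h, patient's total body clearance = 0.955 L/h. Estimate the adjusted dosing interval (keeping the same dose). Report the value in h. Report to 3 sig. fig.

To keep the same average steady-state level, dosing rate must scale with clearance.
CL ratio = 0.955 / 1.57 = 0.6083
New interval (same dose) = 11.4 / 0.6083 = 18.74 h

18.7 h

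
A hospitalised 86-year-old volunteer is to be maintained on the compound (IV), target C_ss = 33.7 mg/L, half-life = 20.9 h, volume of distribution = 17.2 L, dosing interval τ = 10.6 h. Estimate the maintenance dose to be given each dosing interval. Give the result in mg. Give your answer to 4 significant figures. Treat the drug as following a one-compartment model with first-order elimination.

203.8 mg

k = ln2 / t½ = 0.693147 / 20.9 = 0.03316 h⁻¹
CL = k × Vd = 0.03316 × 17.2 = 0.5704 L/h
At steady state, Dose/τ = Css × CL.
Dose = Css × CL × τ = 33.7 × 0.5704 × 10.6 = 203.8 mg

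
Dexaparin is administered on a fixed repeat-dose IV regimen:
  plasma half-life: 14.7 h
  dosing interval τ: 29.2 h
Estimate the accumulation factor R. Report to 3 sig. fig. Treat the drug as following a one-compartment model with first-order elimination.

k = ln2 / t½ = 0.693147 / 14.7 = 0.04715 h⁻¹
e^(−kτ) = e^(−0.04715 × 29.2) = 0.2524
Accumulation ratio R = 1 / (1 − e^(−kτ)) = 1 / (1 − 0.2524) = 1.338

1.34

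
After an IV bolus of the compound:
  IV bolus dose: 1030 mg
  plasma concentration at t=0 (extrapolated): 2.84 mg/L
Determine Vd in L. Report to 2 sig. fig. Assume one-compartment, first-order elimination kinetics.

360 L

Vd = Dose / C₀ = 1030 / 2.84 = 362.7 L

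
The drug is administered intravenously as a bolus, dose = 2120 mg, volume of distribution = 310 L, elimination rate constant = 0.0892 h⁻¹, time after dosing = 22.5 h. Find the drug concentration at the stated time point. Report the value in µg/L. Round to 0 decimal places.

919 µg/L

C₀ = Dose / Vd = 2120 / 310 = 6.839 mg/L
C = C₀ · e^(−k·t) = 6.839 × e^(−0.08920 × 22.5)
  = 6.839 × 0.1344 = 0.9192 mg/L
Convert: 0.9192 mg/L × 1000 = 919.2 µg/L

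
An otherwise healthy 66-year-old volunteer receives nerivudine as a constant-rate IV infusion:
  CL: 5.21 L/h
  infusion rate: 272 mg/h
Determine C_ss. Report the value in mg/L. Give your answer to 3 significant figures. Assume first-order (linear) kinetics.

At steady state Css = R₀ / CL = 272 / 5.210 = 52.21 mg/L

52.2 mg/L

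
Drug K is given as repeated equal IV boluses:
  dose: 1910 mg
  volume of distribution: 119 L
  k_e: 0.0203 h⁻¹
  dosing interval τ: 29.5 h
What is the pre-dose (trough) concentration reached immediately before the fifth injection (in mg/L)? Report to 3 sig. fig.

C₀ per dose = Dose / Vd = 1910 / 119 = 16.05 mg/L
Fraction remaining after one interval: r = e^(−kτ) = e^(−0.02030 × 29.5) = 0.5494
Before dose 5, 4 doses have been given (aged 1τ, 2τ, 3τ, 4τ).
C_trough = C₀ × (r + r² + … + r^4) = C₀ × r(1−r^4)/(1−r)
        = 16.05 × 0.5494 × (1 − 0.09111) / (1 − 0.5494) = 17.79 mg/L

17.8 mg/L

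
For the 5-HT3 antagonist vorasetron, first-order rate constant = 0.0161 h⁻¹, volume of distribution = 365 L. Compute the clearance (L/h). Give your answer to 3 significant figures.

CL = k × Vd = 0.0161 × 365 = 5.877 L/h

5.88 L/h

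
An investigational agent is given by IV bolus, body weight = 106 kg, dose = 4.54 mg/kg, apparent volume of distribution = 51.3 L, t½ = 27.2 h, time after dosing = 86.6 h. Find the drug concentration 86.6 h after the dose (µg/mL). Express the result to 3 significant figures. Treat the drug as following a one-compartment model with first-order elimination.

Total dose = 4.54 × 106 = 481.2 mg
C₀ = Dose / Vd = 481.2 / 51.3 = 9.380 mg/L
k = ln2 / t½ = 0.693147 / 27.2 = 0.02548 h⁻¹
C = C₀ · e^(−k·t) = 9.380 × e^(−0.02548 × 86.6)
  = 9.380 × 0.1101 = 1.033 mg/L
(1.033 mg/L = 1.033 µg/mL)

1.03 µg/mL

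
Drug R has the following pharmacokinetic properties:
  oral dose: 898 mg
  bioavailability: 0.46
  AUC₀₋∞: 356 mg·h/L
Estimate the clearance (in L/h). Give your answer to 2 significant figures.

CL = F·Dose / AUC = 0.46 × 898 / 356 = 1.160 L/h

1.2 L/h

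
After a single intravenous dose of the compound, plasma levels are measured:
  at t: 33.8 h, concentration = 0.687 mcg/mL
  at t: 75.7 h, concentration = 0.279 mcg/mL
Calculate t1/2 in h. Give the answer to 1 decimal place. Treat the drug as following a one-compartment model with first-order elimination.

k = ln(C₁/C₂) / (t₂ − t₁) = ln(0.687/0.279) / (75.7 − 33.8)
  = 0.9011 / 41.90 = 0.02151 h⁻¹
t½ = ln2 / k = 0.693147 / 0.02151 = 32.22 h

32.2 h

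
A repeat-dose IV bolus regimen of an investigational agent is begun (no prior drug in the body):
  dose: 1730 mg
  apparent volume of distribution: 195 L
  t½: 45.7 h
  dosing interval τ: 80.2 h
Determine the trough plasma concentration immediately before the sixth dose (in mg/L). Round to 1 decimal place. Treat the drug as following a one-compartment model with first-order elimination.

C₀ per dose = Dose / Vd = 1730 / 195 = 8.872 mg/L
k = ln2 / t½ = 0.693147 / 45.7 = 0.01517 h⁻¹
Fraction remaining after one interval: r = e^(−kτ) = e^(−0.01517 × 80.2) = 0.2962
Before dose 6, 5 doses have been given (aged 1τ, 2τ, 3τ, 4τ, 5τ).
C_trough = C₀ × (r + r² + … + r^5) = C₀ × r(1−r^5)/(1−r)
        = 8.872 × 0.2962 × (1 − 0.002280) / (1 − 0.2962) = 3.725 mg/L

3.7 mg/L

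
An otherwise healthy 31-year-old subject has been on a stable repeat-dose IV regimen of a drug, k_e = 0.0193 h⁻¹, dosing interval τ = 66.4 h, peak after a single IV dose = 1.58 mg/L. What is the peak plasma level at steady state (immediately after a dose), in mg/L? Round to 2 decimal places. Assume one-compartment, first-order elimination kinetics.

2.19 mg/L

e^(−kτ) = e^(−0.01930 × 66.4) = 0.2776
Accumulation ratio R = 1 / (1 − e^(−kτ)) = 1 / (1 − 0.2776) = 1.384
Steady-state peak = C₀ × R = 1.58 × 1.384 = 2.187 mg/L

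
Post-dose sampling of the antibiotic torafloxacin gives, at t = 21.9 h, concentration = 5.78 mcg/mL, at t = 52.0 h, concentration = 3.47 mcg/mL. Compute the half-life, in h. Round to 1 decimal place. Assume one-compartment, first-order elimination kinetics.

40.9 h

k = ln(C₁/C₂) / (t₂ − t₁) = ln(5.78/3.47) / (52.0 − 21.9)
  = 0.5102 / 30.10 = 0.01695 h⁻¹
t½ = ln2 / k = 0.693147 / 0.01695 = 40.89 h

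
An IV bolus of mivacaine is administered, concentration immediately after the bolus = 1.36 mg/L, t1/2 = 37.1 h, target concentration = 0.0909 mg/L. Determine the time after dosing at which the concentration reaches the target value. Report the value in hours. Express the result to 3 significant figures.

k = ln2 / t½ = 0.693147 / 37.1 = 0.01868 h⁻¹
t = ln(C₀ / C) / k = ln(1.360 / 0.0909) / 0.01868
  = ln(14.96) / 0.01868 = 2.705 / 0.01868 = 144.8 h

145 h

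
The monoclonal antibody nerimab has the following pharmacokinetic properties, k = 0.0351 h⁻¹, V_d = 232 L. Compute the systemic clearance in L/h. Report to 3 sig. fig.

8.14 L/h

CL = k × Vd = 0.0351 × 232 = 8.143 L/h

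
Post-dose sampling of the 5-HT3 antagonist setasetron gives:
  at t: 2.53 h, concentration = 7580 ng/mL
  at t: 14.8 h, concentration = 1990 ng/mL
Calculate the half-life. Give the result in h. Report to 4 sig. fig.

k = ln(C₁/C₂) / (t₂ − t₁) = ln(7580/1990) / (14.8 − 2.53)
  = 1.337 / 12.27 = 0.1090 h⁻¹
t½ = ln2 / k = 0.693147 / 0.1090 = 6.359 h

6.359 h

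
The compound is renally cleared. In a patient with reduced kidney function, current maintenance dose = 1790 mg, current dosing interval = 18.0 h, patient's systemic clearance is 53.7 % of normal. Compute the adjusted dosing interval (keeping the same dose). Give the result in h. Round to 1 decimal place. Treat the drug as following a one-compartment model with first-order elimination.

33.5 h

To keep the same average steady-state level, dosing rate must scale with clearance.
CL ratio = 53.7 / 100 = 0.5370
New interval (same dose) = 18.0 / 0.5370 = 33.52 h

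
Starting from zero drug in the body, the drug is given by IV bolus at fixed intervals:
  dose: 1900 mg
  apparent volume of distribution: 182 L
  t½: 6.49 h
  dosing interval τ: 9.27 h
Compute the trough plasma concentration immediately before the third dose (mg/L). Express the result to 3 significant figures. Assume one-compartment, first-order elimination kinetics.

5.32 mg/L

C₀ per dose = Dose / Vd = 1900 / 182 = 10.44 mg/L
k = ln2 / t½ = 0.693147 / 6.49 = 0.1068 h⁻¹
Fraction remaining after one interval: r = e^(−kτ) = e^(−0.1068 × 9.27) = 0.3716
Before dose 3, 2 doses have been given (aged 1τ, 2τ).
C_trough = C₀ × (r + r²) = 10.44 × (0.3716 + 0.1381) = 5.321 mg/L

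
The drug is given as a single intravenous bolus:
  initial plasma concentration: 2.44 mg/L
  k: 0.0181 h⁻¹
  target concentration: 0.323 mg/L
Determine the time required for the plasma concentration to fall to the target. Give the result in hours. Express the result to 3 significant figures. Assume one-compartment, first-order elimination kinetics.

112 h

t = ln(C₀ / C) / k = ln(2.440 / 0.323) / 0.01810
  = ln(7.554) / 0.01810 = 2.022 / 0.01810 = 111.7 h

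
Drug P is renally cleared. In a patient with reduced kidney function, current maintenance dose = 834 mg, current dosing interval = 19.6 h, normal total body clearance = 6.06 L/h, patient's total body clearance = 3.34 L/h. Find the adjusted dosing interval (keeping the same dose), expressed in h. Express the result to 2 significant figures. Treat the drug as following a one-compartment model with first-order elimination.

36 h

To keep the same average steady-state level, dosing rate must scale with clearance.
CL ratio = 3.34 / 6.06 = 0.5512
New interval (same dose) = 19.6 / 0.5512 = 35.56 h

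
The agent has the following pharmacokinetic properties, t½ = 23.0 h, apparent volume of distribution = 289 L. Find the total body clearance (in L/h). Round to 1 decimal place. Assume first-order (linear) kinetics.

k = ln2 / t½ = 0.693147 / 23.0 = 0.03014 h⁻¹
CL = k × Vd = 0.03014 × 289 = 8.710 L/h

8.7 L/h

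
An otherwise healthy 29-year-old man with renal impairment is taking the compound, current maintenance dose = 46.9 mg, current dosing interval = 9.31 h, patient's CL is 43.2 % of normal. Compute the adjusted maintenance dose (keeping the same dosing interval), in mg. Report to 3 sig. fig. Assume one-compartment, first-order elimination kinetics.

To keep the same average steady-state level, dosing rate must scale with clearance.
CL ratio = 43.2 / 100 = 0.4320
New dose (same interval) = 46.9 × 0.4320 = 20.26 mg

20.3 mg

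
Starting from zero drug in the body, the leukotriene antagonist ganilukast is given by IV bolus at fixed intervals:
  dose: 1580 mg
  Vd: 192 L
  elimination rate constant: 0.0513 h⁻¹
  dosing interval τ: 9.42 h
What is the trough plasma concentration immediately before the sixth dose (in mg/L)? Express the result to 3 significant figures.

12.1 mg/L

C₀ per dose = Dose / Vd = 1580 / 192 = 8.229 mg/L
Fraction remaining after one interval: r = e^(−kτ) = e^(−0.05130 × 9.42) = 0.6168
Before dose 6, 5 doses have been given (aged 1τ, 2τ, 3τ, 4τ, 5τ).
C_trough = C₀ × (r + r² + … + r^5) = C₀ × r(1−r^5)/(1−r)
        = 8.229 × 0.6168 × (1 − 0.08927) / (1 − 0.6168) = 12.06 mg/L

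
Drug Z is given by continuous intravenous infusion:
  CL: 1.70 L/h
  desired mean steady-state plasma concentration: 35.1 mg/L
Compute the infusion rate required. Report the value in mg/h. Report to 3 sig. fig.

59.7 mg/h

At steady state, infusion rate R₀ = Css × CL = 35.1 × 1.700 = 59.67 mg/h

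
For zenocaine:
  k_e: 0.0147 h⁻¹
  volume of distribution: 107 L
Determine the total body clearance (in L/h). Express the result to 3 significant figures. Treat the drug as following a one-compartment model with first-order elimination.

1.57 L/h

CL = k × Vd = 0.0147 × 107 = 1.573 L/h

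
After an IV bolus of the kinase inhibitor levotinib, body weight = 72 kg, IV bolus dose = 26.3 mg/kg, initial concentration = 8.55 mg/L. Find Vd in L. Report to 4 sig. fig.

221.5 L

Dose = 26.3 × 72 = 1894 mg
Vd = Dose / C₀ = 1894 / 8.55 = 221.5 L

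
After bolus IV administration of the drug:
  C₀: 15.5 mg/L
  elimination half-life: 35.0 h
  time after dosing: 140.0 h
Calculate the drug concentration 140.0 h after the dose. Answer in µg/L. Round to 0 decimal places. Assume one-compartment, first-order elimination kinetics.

k = ln2 / t½ = 0.693147 / 35.0 = 0.01980 h⁻¹
t / t½ = 140.0 / 35.0 = 4 half-lives
C = C₀ × (1/2)^4 = 15.50 × 0.06250 = 0.9688 mg/L
Convert: 0.9688 mg/L × 1000 = 968.8 µg/L

969 µg/L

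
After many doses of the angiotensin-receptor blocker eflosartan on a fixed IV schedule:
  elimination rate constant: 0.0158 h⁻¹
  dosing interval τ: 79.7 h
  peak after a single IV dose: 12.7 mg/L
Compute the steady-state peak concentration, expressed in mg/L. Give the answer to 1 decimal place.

17.7 mg/L

e^(−kτ) = e^(−0.01580 × 79.7) = 0.2839
Accumulation ratio R = 1 / (1 − e^(−kτ)) = 1 / (1 − 0.2839) = 1.396
Steady-state peak = C₀ × R = 12.7 × 1.396 = 17.73 mg/L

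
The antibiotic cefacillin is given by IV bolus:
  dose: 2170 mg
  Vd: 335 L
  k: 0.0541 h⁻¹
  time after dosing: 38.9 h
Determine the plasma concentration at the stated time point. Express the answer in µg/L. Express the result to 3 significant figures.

C₀ = Dose / Vd = 2170 / 335 = 6.478 mg/L
C = C₀ · e^(−k·t) = 6.478 × e^(−0.05410 × 38.9)
  = 6.478 × 0.1219 = 0.7897 mg/L
Convert: 0.7897 mg/L × 1000 = 789.7 µg/L

790 µg/L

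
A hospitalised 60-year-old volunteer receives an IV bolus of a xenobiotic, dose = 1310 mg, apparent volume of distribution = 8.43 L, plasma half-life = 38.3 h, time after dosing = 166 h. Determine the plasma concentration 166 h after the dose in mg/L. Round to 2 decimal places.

7.70 mg/L

C₀ = Dose / Vd = 1310 / 8.43 = 155.4 mg/L
k = ln2 / t½ = 0.693147 / 38.3 = 0.01810 h⁻¹
C = C₀ · e^(−k·t) = 155.4 × e^(−0.01810 × 166)
  = 155.4 × 0.04956 = 7.702 mg/L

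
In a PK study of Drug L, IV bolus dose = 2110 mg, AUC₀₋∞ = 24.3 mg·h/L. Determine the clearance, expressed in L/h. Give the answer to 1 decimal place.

86.8 L/h

CL = Dose / AUC = 2110 / 24.3 = 86.83 L/h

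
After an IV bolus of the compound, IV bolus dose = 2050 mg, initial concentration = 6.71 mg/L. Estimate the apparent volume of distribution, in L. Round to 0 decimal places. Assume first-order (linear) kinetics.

306 L

Vd = Dose / C₀ = 2050 / 6.71 = 305.5 L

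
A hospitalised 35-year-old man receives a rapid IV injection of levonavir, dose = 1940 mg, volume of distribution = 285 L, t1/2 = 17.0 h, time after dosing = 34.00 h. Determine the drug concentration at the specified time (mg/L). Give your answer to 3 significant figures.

1.70 mg/L

C₀ = Dose / Vd = 1940 / 285 = 6.807 mg/L
k = ln2 / t½ = 0.693147 / 17.0 = 0.04077 h⁻¹
t / t½ = 34.00 / 17.0 = 2 half-lives
C = C₀ × (1/2)^2 = 6.807 × 0.2500 = 1.702 mg/L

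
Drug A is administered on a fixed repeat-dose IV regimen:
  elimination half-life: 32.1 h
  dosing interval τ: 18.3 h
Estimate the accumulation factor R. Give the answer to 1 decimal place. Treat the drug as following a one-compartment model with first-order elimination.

k = ln2 / t½ = 0.693147 / 32.1 = 0.02159 h⁻¹
e^(−kτ) = e^(−0.02159 × 18.3) = 0.6736
Accumulation ratio R = 1 / (1 − e^(−kτ)) = 1 / (1 − 0.6736) = 3.064

3.1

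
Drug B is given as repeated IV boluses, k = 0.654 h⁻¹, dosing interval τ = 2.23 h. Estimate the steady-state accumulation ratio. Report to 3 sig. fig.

e^(−kτ) = e^(−0.6540 × 2.23) = 0.2326
Accumulation ratio R = 1 / (1 − e^(−kτ)) = 1 / (1 − 0.2326) = 1.303

1.30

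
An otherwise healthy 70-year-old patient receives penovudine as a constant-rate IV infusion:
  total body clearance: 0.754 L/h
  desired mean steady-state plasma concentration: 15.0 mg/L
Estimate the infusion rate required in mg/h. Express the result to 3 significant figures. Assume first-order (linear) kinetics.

At steady state, infusion rate R₀ = Css × CL = 15.0 × 0.7540 = 11.31 mg/h

11.3 mg/h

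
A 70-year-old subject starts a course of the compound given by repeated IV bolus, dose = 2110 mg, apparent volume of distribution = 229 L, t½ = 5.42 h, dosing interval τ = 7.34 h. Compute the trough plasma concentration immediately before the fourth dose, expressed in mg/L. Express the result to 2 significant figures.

5.6 mg/L

C₀ per dose = Dose / Vd = 2110 / 229 = 9.214 mg/L
k = ln2 / t½ = 0.693147 / 5.42 = 0.1279 h⁻¹
Fraction remaining after one interval: r = e^(−kτ) = e^(−0.1279 × 7.34) = 0.3911
Before dose 4, 3 doses have been given (aged 1τ, 2τ, 3τ).
C_trough = C₀ × (r + r² + … + r^3) = C₀ × r(1−r^3)/(1−r)
        = 9.214 × 0.3911 × (1 − 0.05982) / (1 − 0.3911) = 5.564 mg/L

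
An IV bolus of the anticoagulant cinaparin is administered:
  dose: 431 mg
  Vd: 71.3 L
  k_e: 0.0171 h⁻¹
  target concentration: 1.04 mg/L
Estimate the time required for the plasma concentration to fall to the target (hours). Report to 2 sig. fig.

C₀ = Dose / Vd = 431.0 / 71.3 = 6.045 mg/L
t = ln(C₀ / C) / k = ln(6.045 / 1.04) / 0.01710
  = ln(5.813) / 0.01710 = 1.760 / 0.01710 = 102.9 h

100 h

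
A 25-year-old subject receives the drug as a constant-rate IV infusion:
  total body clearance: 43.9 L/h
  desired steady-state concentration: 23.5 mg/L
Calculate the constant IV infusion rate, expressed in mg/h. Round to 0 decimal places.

1032 mg/h

At steady state, infusion rate R₀ = Css × CL = 23.5 × 43.90 = 1032 mg/h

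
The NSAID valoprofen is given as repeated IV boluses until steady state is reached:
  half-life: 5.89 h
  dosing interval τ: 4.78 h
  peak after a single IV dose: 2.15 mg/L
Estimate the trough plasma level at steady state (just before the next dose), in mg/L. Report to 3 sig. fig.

2.85 mg/L

k = ln2 / t½ = 0.693147 / 5.89 = 0.1177 h⁻¹
e^(−kτ) = e^(−0.1177 × 4.78) = 0.5697
Accumulation ratio R = 1 / (1 − e^(−kτ)) = 1 / (1 − 0.5697) = 2.324
Steady-state trough = C₀ × R × e^(−kτ) = 2.15 × 2.324 × 0.5697 = 2.847 mg/L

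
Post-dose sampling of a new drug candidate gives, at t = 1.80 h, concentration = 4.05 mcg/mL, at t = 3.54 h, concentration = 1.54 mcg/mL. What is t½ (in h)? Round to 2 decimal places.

1.25 h

k = ln(C₁/C₂) / (t₂ − t₁) = ln(4.05/1.54) / (3.54 − 1.80)
  = 0.9669 / 1.740 = 0.5557 h⁻¹
t½ = ln2 / k = 0.693147 / 0.5557 = 1.247 h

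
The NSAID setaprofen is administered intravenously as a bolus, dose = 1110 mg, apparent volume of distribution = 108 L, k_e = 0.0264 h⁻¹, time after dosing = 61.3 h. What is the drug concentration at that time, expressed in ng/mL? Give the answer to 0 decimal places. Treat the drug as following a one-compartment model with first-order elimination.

C₀ = Dose / Vd = 1110 / 108 = 10.28 mg/L
C = C₀ · e^(−k·t) = 10.28 × e^(−0.02640 × 61.3)
  = 10.28 × 0.1982 = 2.037 mg/L
Convert: 2.037 mg/L × 1000 = 2037 ng/mL

2037 ng/mL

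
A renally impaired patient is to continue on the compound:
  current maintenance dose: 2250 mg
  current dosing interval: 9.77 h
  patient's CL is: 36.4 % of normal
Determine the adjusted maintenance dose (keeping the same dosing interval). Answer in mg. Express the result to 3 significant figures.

To keep the same average steady-state level, dosing rate must scale with clearance.
CL ratio = 36.4 / 100 = 0.3640
New dose (same interval) = 2250 × 0.3640 = 819.0 mg

819 mg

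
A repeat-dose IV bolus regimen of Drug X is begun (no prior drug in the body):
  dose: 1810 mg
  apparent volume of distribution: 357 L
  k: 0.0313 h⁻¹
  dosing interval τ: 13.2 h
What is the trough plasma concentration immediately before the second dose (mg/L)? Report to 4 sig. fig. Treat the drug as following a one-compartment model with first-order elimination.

C₀ per dose = Dose / Vd = 1810 / 357 = 5.070 mg/L
Fraction remaining after one interval: r = e^(−kτ) = e^(−0.03130 × 13.2) = 0.6616
Before dose 2, 1 dose has been given (aged 1τ).
C_trough = C₀ × r = 5.070 × 0.6616 = 3.354 mg/L

3.354 mg/L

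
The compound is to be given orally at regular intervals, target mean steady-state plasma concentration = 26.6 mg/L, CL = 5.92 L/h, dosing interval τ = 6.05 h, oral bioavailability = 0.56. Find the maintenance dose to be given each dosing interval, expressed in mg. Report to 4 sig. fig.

At steady state, F × (Dose/τ) = Css × CL.
Dose = Css × CL × τ / F = 26.6 × 5.920 × 6.05 / 0.56 = 1701 mg

1701 mg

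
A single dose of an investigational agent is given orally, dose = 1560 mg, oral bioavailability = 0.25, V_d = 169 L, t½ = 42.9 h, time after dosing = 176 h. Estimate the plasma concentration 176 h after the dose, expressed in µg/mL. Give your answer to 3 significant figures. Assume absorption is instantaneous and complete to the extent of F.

Amount reaching circulation = F × Dose = 0.25 × 1560 = 390.0 mg
C₀ = F·Dose / Vd = 390.0 / 169 = 2.308 mg/L
k = ln2 / t½ = 0.693147 / 42.9 = 0.01616 h⁻¹
C = C₀ · e^(−k·t) = 2.308 × e^(−0.01616 × 176)
  = 2.308 × 0.05818 = 0.1343 mg/L
(0.1343 mg/L = 0.1343 µg/mL)

0.134 µg/mL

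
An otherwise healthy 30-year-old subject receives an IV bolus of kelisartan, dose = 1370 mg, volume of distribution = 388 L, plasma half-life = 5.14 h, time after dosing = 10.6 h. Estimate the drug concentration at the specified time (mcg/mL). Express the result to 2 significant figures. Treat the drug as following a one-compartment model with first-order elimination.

0.85 mcg/mL

C₀ = Dose / Vd = 1370 / 388 = 3.531 mg/L
k = ln2 / t½ = 0.693147 / 5.14 = 0.1349 h⁻¹
C = C₀ · e^(−k·t) = 3.531 × e^(−0.1349 × 10.6)
  = 3.531 × 0.2393 = 0.8450 mg/L
(0.8450 mg/L = 0.8450 mcg/mL)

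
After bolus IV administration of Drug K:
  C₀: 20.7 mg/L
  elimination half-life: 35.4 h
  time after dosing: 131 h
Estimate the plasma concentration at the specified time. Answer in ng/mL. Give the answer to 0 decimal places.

k = ln2 / t½ = 0.693147 / 35.4 = 0.01958 h⁻¹
C = C₀ · e^(−k·t) = 20.70 × e^(−0.01958 × 131)
  = 20.70 × 0.07692 = 1.592 mg/L
Convert: 1.592 mg/L × 1000 = 1592 ng/mL

1592 ng/mL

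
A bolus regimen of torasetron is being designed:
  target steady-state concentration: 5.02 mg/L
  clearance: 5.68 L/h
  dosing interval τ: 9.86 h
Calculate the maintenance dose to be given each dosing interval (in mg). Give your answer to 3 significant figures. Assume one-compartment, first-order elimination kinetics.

281 mg

At steady state, Dose/τ = Css × CL.
Dose = Css × CL × τ = 5.02 × 5.680 × 9.86 = 281.1 mg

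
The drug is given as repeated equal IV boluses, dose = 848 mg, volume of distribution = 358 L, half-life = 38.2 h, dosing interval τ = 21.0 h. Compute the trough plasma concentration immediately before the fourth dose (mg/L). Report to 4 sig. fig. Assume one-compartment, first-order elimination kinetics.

3.479 mg/L

C₀ per dose = Dose / Vd = 848 / 358 = 2.369 mg/L
k = ln2 / t½ = 0.693147 / 38.2 = 0.01815 h⁻¹
Fraction remaining after one interval: r = e^(−kτ) = e^(−0.01815 × 21.0) = 0.6831
Before dose 4, 3 doses have been given (aged 1τ, 2τ, 3τ).
C_trough = C₀ × (r + r² + … + r^3) = C₀ × r(1−r^3)/(1−r)
        = 2.369 × 0.6831 × (1 − 0.3188) / (1 − 0.6831) = 3.479 mg/L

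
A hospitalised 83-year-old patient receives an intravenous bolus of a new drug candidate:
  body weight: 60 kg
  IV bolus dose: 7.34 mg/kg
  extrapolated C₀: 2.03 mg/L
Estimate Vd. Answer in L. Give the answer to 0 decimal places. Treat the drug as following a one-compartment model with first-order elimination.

217 L

Dose = 7.34 × 60 = 440.4 mg
Vd = Dose / C₀ = 440.4 / 2.03 = 216.9 L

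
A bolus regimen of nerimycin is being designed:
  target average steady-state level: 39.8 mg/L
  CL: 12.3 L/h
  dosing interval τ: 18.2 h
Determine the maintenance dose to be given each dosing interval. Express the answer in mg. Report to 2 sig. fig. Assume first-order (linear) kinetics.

8900 mg

At steady state, Dose/τ = Css × CL.
Dose = Css × CL × τ = 39.8 × 12.30 × 18.2 = 8910 mg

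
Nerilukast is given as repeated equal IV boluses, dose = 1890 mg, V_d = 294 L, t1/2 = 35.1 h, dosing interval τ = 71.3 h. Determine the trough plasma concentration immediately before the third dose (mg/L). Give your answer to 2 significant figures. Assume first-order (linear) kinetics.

C₀ per dose = Dose / Vd = 1890 / 294 = 6.429 mg/L
k = ln2 / t½ = 0.693147 / 35.1 = 0.01975 h⁻¹
Fraction remaining after one interval: r = e^(−kτ) = e^(−0.01975 × 71.3) = 0.2446
Before dose 3, 2 doses have been given (aged 1τ, 2τ).
C_trough = C₀ × (r + r²) = 6.429 × (0.2446 + 0.05983) = 1.957 mg/L

2.0 mg/L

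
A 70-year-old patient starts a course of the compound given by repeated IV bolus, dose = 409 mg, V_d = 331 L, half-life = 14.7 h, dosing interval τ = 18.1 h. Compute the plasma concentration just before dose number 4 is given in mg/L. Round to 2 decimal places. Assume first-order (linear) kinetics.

0.85 mg/L

C₀ per dose = Dose / Vd = 409 / 331 = 1.236 mg/L
k = ln2 / t½ = 0.693147 / 14.7 = 0.04715 h⁻¹
Fraction remaining after one interval: r = e^(−kτ) = e^(−0.04715 × 18.1) = 0.4260
Before dose 4, 3 doses have been given (aged 1τ, 2τ, 3τ).
C_trough = C₀ × (r + r² + … + r^3) = C₀ × r(1−r^3)/(1−r)
        = 1.236 × 0.4260 × (1 − 0.07731) / (1 − 0.4260) = 0.8464 mg/L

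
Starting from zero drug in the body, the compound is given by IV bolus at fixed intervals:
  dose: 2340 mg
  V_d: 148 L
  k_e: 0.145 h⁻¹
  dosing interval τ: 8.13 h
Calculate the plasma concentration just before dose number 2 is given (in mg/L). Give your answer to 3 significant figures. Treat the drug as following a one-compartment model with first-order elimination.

4.86 mg/L

C₀ per dose = Dose / Vd = 2340 / 148 = 15.81 mg/L
Fraction remaining after one interval: r = e^(−kτ) = e^(−0.1450 × 8.13) = 0.3076
Before dose 2, 1 dose has been given (aged 1τ).
C_trough = C₀ × r = 15.81 × 0.3076 = 4.863 mg/L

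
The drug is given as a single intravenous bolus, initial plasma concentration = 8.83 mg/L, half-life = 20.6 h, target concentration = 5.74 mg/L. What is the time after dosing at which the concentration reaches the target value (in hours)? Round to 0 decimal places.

k = ln2 / t½ = 0.693147 / 20.6 = 0.03365 h⁻¹
t = ln(C₀ / C) / k = ln(8.830 / 5.74) / 0.03365
  = ln(1.538) / 0.03365 = 0.4305 / 0.03365 = 12.79 h

13 h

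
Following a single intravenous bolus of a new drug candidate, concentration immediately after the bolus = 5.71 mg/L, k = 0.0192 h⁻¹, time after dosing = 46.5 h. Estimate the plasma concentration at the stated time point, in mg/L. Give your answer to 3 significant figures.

2.34 mg/L

C = C₀ · e^(−k·t) = 5.710 × e^(−0.01920 × 46.5)
  = 5.710 × 0.4095 = 2.338 mg/L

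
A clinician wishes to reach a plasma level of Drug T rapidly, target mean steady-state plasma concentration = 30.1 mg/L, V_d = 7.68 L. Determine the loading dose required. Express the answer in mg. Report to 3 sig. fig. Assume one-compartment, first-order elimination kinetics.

LD = Css × Vd = 30.1 × 7.68 = 231.2 mg

231 mg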